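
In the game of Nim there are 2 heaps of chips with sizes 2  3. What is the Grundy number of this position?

1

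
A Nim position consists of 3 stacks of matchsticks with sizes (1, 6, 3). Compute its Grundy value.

4

Nim-sum: 1 XOR 6 XOR 3 = 4.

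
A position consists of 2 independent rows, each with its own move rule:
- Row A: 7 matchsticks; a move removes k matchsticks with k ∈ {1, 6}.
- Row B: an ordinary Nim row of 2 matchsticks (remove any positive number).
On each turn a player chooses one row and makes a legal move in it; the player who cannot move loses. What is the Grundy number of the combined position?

2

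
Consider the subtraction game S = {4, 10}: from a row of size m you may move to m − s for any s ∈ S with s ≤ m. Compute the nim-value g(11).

2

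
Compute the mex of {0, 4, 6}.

1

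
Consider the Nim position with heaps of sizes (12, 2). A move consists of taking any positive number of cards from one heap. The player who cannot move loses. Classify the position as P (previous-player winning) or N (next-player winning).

In binary:
  1100  (12)
  0010  (2)
  ----
  1110  (14)
The nim-sum is 14 ≠ 0, so this is an N-position: the player to move can win.

N-position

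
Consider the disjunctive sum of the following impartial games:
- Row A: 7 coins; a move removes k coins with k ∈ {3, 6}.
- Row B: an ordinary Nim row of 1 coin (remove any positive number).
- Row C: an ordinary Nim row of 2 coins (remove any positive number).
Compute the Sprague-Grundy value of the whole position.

1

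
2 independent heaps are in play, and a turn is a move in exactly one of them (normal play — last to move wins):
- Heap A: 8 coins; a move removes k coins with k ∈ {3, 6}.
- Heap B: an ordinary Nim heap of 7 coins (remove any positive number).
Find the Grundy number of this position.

5

Build the Grundy sequence for heap A with g(k) = mex{g(k−s) : s ∈ {3, 6}, s ≤ k}:
k:     0  1  2  3  4  5  6  7  8
g(k):  0  0  0  1  1  1  2  2  2
So g(8) = 2.
Heap B is a plain Nim heap of size 7, so its Grundy value is 7.
By the Sprague-Grundy theorem, the Grundy value of a sum of independent games is the XOR of the component values.
Combined value = 2 XOR 7 = 5.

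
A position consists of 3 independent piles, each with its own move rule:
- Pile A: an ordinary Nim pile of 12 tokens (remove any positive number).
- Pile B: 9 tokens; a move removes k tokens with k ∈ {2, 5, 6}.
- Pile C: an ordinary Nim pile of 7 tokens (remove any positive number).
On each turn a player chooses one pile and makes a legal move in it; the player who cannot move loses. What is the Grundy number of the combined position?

9

Pile A is a plain Nim pile of size 12, so its Grundy value is 12.
Grundy values for pile B (subtraction set {2, 5, 6}):
g(0) = mex{} = 0
g(1) = mex{} = 0
g(2) = mex{0} = 1
g(3) = mex{0} = 1
g(4) = mex{1} = 0
g(5) = mex{0,1} = 2
g(6) = mex{0} = 1
g(7) = mex{0,1,2} = 3
g(8) = mex{1} = 0
g(9) = mex{0,1,3} = 2
So g(9) = 2.
Pile C is a plain Nim pile of size 7, so its Grundy value is 7.
The value of a disjunctive sum is the nim-sum of the parts.
Combined value = 12 XOR 2 XOR 7 = 9.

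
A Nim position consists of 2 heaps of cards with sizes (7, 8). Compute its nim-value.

15

Compute the nim-sum pairwise:
7 ⊕ 8 = 15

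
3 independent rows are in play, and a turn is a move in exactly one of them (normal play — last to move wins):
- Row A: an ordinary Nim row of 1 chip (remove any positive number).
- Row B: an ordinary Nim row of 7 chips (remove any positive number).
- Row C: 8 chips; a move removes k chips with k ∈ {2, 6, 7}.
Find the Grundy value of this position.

4

Row A is a plain Nim row of size 1, so its Grundy value is 1.
Row B is a plain Nim row of size 7, so its Grundy value is 7.
Build the Grundy sequence for row C with g(k) = mex{g(k−s) : s ∈ {2, 6, 7}, s ≤ k}:
g(0) = mex{} = 0
g(1) = mex{} = 0
g(2) = mex{0} = 1
g(3) = mex{0} = 1
g(4) = mex{1} = 0
g(5) = mex{1} = 0
g(6) = mex{0} = 1
g(7) = mex{0} = 1
g(8) = mex{0,1} = 2
So g(8) = 2.
By the Sprague-Grundy theorem, the Grundy value of a sum of independent games is the XOR of the component values.
Combined value = 1 ⊕ 7 ⊕ 2 = 4.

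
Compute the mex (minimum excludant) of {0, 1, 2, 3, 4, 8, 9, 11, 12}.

5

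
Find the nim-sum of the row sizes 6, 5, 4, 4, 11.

8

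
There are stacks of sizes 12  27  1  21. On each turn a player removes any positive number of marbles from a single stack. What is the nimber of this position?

3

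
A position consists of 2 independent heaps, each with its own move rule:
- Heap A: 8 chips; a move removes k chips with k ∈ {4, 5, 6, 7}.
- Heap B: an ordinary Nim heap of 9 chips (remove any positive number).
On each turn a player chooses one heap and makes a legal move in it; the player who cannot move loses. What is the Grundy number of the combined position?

11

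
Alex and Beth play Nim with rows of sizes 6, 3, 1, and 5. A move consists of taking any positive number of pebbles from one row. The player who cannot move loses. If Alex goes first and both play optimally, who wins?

Alex wins

Nim-sum: 6 ^ 3 ^ 1 ^ 5 = 1.
The nim-sum is 1 ≠ 0, so this is an N-position: the player to move can win; Alex has a winning move.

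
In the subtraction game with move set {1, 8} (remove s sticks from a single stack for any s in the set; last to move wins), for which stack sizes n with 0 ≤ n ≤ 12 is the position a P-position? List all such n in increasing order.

0, 2, 4, 6, 9, 11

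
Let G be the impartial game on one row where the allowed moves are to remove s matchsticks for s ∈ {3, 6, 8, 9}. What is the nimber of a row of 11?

3

Compute g(0), g(1), … for moves {3, 6, 8, 9}:
g(0) = mex{} = 0
g(1) = mex{} = 0
g(2) = mex{} = 0
g(3) = mex{0} = 1
g(4) = mex{0} = 1
g(5) = mex{0} = 1
g(6) = mex{0,1} = 2
g(7) = mex{0,1} = 2
g(8) = mex{0,1} = 2
g(9) = mex{0,1,2} = 3
g(10) = mex{0,1,2} = 3
g(11) = mex{0,1,2} = 3
So g(11) = 3.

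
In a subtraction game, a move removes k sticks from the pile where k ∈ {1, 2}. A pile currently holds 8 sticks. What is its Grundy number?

2

Compute g(0), g(1), … for moves {1, 2}:
k:     0  1  2  3  4  5  6  7  8
g(k):  0  1  2  0  1  2  0  1  2
So g(8) = 2.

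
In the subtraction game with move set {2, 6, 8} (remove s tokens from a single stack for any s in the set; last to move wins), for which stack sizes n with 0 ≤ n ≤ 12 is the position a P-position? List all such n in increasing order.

0, 1, 4, 5

Grundy values for subtraction set {2, 6, 8}:
k:     0  1  2  3  4  5  6  7  8  9 10 11 12
g(k):  0  0  1  1  0  0  1  1  2  2  3  3  2
The P-positions (g = 0) in 0..12 are 0, 1, 4, 5.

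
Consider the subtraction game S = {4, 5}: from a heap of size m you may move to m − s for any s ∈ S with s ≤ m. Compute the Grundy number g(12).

0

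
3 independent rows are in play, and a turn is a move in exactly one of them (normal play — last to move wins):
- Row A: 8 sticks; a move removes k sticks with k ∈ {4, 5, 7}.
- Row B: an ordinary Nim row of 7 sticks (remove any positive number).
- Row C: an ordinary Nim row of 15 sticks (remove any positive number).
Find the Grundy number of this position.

10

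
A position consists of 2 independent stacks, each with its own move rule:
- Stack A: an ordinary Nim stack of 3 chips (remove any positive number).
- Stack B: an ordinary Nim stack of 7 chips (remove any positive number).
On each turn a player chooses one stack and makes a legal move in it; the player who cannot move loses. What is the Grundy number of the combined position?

4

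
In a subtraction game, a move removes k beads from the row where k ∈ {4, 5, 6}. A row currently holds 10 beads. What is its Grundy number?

Grundy values for subtraction set {4, 5, 6}:
g(0) = mex{} = 0
g(1) = mex{} = 0
g(2) = mex{} = 0
g(3) = mex{} = 0
g(4) = mex{0} = 1
g(5) = mex{0} = 1
g(6) = mex{0} = 1
g(7) = mex{0} = 1
g(8) = mex{0,1} = 2
g(9) = mex{0,1} = 2
g(10) = mex{1} = 0
So g(10) = 0.

0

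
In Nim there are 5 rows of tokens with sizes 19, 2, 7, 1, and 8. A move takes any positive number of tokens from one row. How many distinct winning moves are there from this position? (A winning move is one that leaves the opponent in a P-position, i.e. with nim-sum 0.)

1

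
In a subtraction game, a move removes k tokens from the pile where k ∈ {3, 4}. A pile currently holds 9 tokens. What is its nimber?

0

Build the Grundy sequence with g(k) = mex{g(k−s) : s ∈ {3, 4}, s ≤ k}:
k:     0  1  2  3  4  5  6  7  8  9
g(k):  0  0  0  1  1  1  2  0  0  0
So g(9) = 0.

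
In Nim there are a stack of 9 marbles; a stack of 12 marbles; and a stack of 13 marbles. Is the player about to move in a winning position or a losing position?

Winning position

In binary:
  1001  (9)
  1100  (12)
  1101  (13)
  ----
  1000  (8)
The nim-sum is 8 ≠ 0, so this is an N-position: the player to move can win.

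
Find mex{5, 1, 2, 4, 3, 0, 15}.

The values 0, 1, 2, 3, 4, 5 are all present; 6 is the first non-negative integer missing from the set.

6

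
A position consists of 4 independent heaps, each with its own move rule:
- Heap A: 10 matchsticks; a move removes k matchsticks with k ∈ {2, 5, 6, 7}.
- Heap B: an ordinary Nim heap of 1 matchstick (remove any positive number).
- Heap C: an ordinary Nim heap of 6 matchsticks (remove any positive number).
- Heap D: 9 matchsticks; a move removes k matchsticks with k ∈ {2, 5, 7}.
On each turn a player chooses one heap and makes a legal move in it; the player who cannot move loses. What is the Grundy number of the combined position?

6

For heap A, compute g(0), g(1), … with moves {2, 5, 6, 7}:
g(0) = mex{} = 0
g(1) = mex{} = 0
g(2) = mex{0} = 1
g(3) = mex{0} = 1
g(4) = mex{1} = 0
g(5) = mex{0,1} = 2
g(6) = mex{0} = 1
g(7) = mex{0,1,2} = 3
g(8) = mex{0,1} = 2
g(9) = mex{0,1,3} = 2
g(10) = mex{0,1,2} = 3
So g(10) = 3.
Heap B is a plain Nim heap of size 1, so its Grundy value is 1.
Heap C is a plain Nim heap of size 6, so its Grundy value is 6.
Grundy values for heap D (subtraction set {2, 5, 7}):
g(0) = mex{} = 0
g(1) = mex{} = 0
g(2) = mex{0} = 1
g(3) = mex{0} = 1
g(4) = mex{1} = 0
g(5) = mex{0,1} = 2
g(6) = mex{0} = 1
g(7) = mex{0,1,2} = 3
g(8) = mex{0,1} = 2
g(9) = mex{0,1,3} = 2
So g(9) = 2.
The value of a disjunctive sum is the nim-sum of the parts.
Combined value = 3 ⊕ 1 ⊕ 6 ⊕ 2 = 6.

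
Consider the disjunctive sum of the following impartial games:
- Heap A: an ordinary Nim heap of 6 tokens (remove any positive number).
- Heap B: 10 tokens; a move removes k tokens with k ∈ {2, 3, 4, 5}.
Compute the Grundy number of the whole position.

Heap A is a plain Nim heap of size 6, so its Grundy value is 6.
Build the Grundy sequence for heap B with g(k) = mex{g(k−s) : s ∈ {2, 3, 4, 5}, s ≤ k}:
g(0) = mex{} = 0
g(1) = mex{} = 0
g(2) = mex{0} = 1
g(3) = mex{0} = 1
g(4) = mex{0,1} = 2
g(5) = mex{0,1} = 2
g(6) = mex{0,1,2} = 3
g(7) = mex{1,2} = 0
g(8) = mex{1,2,3} = 0
g(9) = mex{0,2,3} = 1
g(10) = mex{0,2,3} = 1
So g(10) = 1.
The value of a disjunctive sum is the nim-sum of the parts.
Combined value = 6 ⊕ 1 = 7.

7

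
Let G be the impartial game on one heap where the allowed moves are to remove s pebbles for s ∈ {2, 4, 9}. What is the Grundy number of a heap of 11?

2

Build the Grundy sequence with g(k) = mex{g(k−s) : s ∈ {2, 4, 9}, s ≤ k}:
g(0) = mex{} = 0
g(1) = mex{} = 0
g(2) = mex{0} = 1
g(3) = mex{0} = 1
g(4) = mex{0,1} = 2
g(5) = mex{0,1} = 2
g(6) = mex{1,2} = 0
g(7) = mex{1,2} = 0
g(8) = mex{0,2} = 1
g(9) = mex{0,2} = 1
g(10) = mex{0,1} = 2
g(11) = mex{0,1} = 2
So g(11) = 2.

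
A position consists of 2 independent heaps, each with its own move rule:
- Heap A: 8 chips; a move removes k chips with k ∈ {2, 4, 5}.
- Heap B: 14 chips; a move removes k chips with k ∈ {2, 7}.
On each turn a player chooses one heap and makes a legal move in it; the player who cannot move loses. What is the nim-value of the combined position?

Build the Grundy sequence for heap A with g(k) = mex{g(k−s) : s ∈ {2, 4, 5}, s ≤ k}:
g(0) = mex{} = 0
g(1) = mex{} = 0
g(2) = mex{0} = 1
g(3) = mex{0} = 1
g(4) = mex{0,1} = 2
g(5) = mex{0,1} = 2
g(6) = mex{0,1,2} = 3
g(7) = mex{1,2} = 0
g(8) = mex{1,2,3} = 0
So g(8) = 0.
For heap B, compute g(0), g(1), … with moves {2, 7}:
k:     0  1  2  3  4  5  6  7  8  9 10 11 12 13 14
g(k):  0  0  1  1  0  0  1  1  2  0  0  1  1  0  0
So g(14) = 0.
The value of a disjunctive sum is the nim-sum of the parts.
Combined value = 0 ⊕ 0 = 0.

0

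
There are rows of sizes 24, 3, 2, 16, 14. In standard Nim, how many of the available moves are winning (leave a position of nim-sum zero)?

1

Compute the nim-sum pairwise:
24 ⊕ 3 = 27
27 ⊕ 2 = 25
25 ⊕ 16 = 9
9 ⊕ 14 = 7
The overall nim-sum is X = 7. A row of size p has a winning move iff p XOR X < p (reduce it to p XOR X).
  24: 24 XOR 7 = 31 ≥ 24 — no move.
  3: 3 XOR 7 = 4 ≥ 3 — no move.
  2: 2 XOR 7 = 5 ≥ 2 — no move.
  16: 16 XOR 7 = 23 ≥ 16 — no move.
  14: 14 XOR 7 = 9 < 14 — winning move (to 9).
That gives 1 winning move.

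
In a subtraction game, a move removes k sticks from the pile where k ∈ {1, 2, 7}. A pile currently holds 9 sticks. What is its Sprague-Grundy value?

Compute g(0), g(1), … for moves {1, 2, 7}:
g(0) = mex{} = 0
g(1) = mex{0} = 1
g(2) = mex{0,1} = 2
g(3) = mex{1,2} = 0
g(4) = mex{0,2} = 1
g(5) = mex{0,1} = 2
g(6) = mex{1,2} = 0
g(7) = mex{0,2} = 1
g(8) = mex{0,1} = 2
g(9) = mex{1,2} = 0
So g(9) = 0.

0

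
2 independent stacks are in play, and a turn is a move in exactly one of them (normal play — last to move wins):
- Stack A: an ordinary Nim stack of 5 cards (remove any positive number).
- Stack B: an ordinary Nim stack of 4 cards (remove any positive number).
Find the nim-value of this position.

Stack A is a plain Nim stack of size 5, so its Grundy value is 5.
Stack B is a plain Nim stack of size 4, so its Grundy value is 4.
The value of a disjunctive sum is the nim-sum of the parts.
Combined value = 5 XOR 4 = 1.

1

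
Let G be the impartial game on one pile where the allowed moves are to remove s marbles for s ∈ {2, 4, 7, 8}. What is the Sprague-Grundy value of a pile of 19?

1

Build the Grundy sequence with g(k) = mex{g(k−s) : s ∈ {2, 4, 7, 8}, s ≤ k}:
k:     0  1  2  3  4  5  6  7  8  9 10 11 12 13 14 15 16 17 18 19
g(k):  0  0  1  1  2  2  0  3  1  4  2  0  0  1  1  2  2  0  3  1
So g(19) = 1.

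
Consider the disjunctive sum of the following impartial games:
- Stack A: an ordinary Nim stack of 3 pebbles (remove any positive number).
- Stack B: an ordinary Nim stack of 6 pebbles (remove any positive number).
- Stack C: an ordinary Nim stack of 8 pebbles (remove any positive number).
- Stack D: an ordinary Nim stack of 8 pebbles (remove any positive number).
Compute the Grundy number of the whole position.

5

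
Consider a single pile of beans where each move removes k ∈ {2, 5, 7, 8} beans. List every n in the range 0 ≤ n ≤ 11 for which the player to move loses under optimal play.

Compute g(0), g(1), … for moves {2, 5, 7, 8}:
k:     0  1  2  3  4  5  6  7  8  9 10 11
g(k):  0  0  1  1  0  2  1  3  2  2  0  3
The P-positions (g = 0) in 0..11 are 0, 1, 4, 10.

0, 1, 4, 10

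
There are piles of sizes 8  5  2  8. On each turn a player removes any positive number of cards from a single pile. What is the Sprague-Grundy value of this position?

7

Compute the nim-sum pairwise:
8 XOR 5 = 13
13 XOR 2 = 15
15 XOR 8 = 7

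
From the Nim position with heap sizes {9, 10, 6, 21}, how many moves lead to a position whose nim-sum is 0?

Compute the nim-sum pairwise:
9 ⊕ 10 = 3
3 ⊕ 6 = 5
5 ⊕ 21 = 16
The overall nim-sum is X = 16. A heap of size p has a winning move iff p XOR X < p (reduce it to p XOR X).
  9: 9 XOR 16 = 25 ≥ 9 — no move.
  10: 10 XOR 16 = 26 ≥ 10 — no move.
  6: 6 XOR 16 = 22 ≥ 6 — no move.
  21: 21 XOR 16 = 5 < 21 — winning move (to 5).
That gives 1 winning move.

1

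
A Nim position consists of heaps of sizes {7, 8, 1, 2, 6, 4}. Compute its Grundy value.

Compute the nim-sum pairwise:
7 ⊕ 8 = 15
15 ⊕ 1 = 14
14 ⊕ 2 = 12
12 ⊕ 6 = 10
10 ⊕ 4 = 14

14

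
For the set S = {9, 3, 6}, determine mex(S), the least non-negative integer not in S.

0

0 is not in the set, so the mex is 0.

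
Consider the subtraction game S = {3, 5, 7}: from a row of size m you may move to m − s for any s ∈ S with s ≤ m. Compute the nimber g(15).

Compute g(0), g(1), … for moves {3, 5, 7}:
k:     0  1  2  3  4  5  6  7  8  9 10 11 12 13 14 15
g(k):  0  0  0  1  1  1  2  2  2  3  0  0  0  1  1  1
So g(15) = 1.

1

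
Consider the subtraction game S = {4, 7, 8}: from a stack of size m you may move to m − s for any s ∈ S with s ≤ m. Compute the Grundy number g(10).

Compute g(0), g(1), … for moves {4, 7, 8}:
k:     0  1  2  3  4  5  6  7  8  9 10
g(k):  0  0  0  0  1  1  1  1  2  2  2
So g(10) = 2.

2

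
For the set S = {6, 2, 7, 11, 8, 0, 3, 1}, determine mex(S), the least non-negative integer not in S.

The values 0, 1, 2, 3 are all present; 4 is the first non-negative integer missing from the set.

4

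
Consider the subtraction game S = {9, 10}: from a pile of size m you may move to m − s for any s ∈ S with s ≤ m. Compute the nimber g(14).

1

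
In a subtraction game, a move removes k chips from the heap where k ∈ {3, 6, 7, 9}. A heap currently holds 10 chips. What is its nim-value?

Compute g(0), g(1), … for moves {3, 6, 7, 9}:
g(0) = mex{} = 0
g(1) = mex{} = 0
g(2) = mex{} = 0
g(3) = mex{0} = 1
g(4) = mex{0} = 1
g(5) = mex{0} = 1
g(6) = mex{0,1} = 2
g(7) = mex{0,1} = 2
g(8) = mex{0,1} = 2
g(9) = mex{0,1,2} = 3
g(10) = mex{0,1,2} = 3
So g(10) = 3.

3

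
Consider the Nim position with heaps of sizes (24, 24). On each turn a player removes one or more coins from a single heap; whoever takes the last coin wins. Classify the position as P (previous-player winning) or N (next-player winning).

Nim-sum: 24 ^ 24 = 0.
The nim-sum is 0, so this is a P-position: the player to move is in a losing position under optimal play.

P-position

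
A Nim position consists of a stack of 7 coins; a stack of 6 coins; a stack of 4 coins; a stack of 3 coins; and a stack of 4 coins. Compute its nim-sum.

2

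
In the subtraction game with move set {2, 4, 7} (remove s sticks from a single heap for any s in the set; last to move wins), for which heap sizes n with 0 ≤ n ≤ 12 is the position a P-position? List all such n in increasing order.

Build the Grundy sequence with g(k) = mex{g(k−s) : s ∈ {2, 4, 7}, s ≤ k}:
k:     0  1  2  3  4  5  6  7  8  9 10 11 12
g(k):  0  0  1  1  2  2  0  3  1  0  2  1  0
The P-positions (g = 0) in 0..12 are 0, 1, 6, 9, 12.

0, 1, 6, 9, 12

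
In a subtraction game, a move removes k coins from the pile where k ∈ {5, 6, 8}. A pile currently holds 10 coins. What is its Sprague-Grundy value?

2

Grundy values for subtraction set {5, 6, 8}:
g(0) = mex{} = 0
g(1) = mex{} = 0
g(2) = mex{} = 0
g(3) = mex{} = 0
g(4) = mex{} = 0
g(5) = mex{0} = 1
g(6) = mex{0} = 1
g(7) = mex{0} = 1
g(8) = mex{0} = 1
g(9) = mex{0} = 1
g(10) = mex{0,1} = 2
So g(10) = 2.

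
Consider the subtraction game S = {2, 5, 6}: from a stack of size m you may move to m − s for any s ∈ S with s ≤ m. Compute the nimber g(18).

3

Grundy values for subtraction set {2, 5, 6}:
k:     0  1  2  3  4  5  6  7  8  9 10 11 12 13 14 15 16 17 18
g(k):  0  0  1  1  0  2  1  3  0  2  1  0  0  1  1  0  2  1  3
So g(18) = 3.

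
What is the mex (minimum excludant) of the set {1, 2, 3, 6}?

0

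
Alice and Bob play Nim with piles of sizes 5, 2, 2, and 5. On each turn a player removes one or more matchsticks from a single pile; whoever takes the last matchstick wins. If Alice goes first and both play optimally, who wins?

Bob wins

Bitwise XOR of the heap sizes:
  101  (5)
  010  (2)
  010  (2)
  101  (5)
  ---
  000  (0)
The nim-sum is 0, so this is a P-position: the player to move is in a losing position under optimal play; Alice is about to move from it and so loses — Bob wins.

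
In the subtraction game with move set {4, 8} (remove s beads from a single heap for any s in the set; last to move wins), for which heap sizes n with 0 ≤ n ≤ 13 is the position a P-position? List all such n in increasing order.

0, 1, 2, 3, 12, 13

Compute g(0), g(1), … for moves {4, 8}:
k:     0  1  2  3  4  5  6  7  8  9 10 11 12 13
g(k):  0  0  0  0  1  1  1  1  2  2  2  2  0  0
The P-positions (g = 0) in 0..13 are 0, 1, 2, 3, 12, 13.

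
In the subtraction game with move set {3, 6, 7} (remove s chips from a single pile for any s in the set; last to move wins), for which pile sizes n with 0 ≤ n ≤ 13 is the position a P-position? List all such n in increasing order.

0, 1, 2, 10, 11, 12

Compute g(0), g(1), … for moves {3, 6, 7}:
k:     0  1  2  3  4  5  6  7  8  9 10 11 12 13
g(k):  0  0  0  1  1  1  2  2  2  3  0  0  0  1
The P-positions (g = 0) in 0..13 are 0, 1, 2, 10, 11, 12.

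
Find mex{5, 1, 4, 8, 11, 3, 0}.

The values 0, 1 are all present; 2 is the first non-negative integer missing from the set.

2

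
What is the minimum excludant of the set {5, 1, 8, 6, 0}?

2

The values 0, 1 are all present; 2 is the first non-negative integer missing from the set.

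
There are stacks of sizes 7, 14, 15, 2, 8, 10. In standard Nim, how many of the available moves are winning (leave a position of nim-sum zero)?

3

Nim-sum: 7 ⊕ 14 ⊕ 15 ⊕ 2 ⊕ 8 ⊕ 10 = 6.
The overall nim-sum is X = 6. A stack of size p has a winning move iff p XOR X < p (reduce it to p XOR X).
  7: 7 XOR 6 = 1 < 7 — winning move (to 1).
  14: 14 XOR 6 = 8 < 14 — winning move (to 8).
  15: 15 XOR 6 = 9 < 15 — winning move (to 9).
  2: 2 XOR 6 = 4 ≥ 2 — no move.
  8: 8 XOR 6 = 14 ≥ 8 — no move.
  10: 10 XOR 6 = 12 ≥ 10 — no move.
That gives 3 winning moves.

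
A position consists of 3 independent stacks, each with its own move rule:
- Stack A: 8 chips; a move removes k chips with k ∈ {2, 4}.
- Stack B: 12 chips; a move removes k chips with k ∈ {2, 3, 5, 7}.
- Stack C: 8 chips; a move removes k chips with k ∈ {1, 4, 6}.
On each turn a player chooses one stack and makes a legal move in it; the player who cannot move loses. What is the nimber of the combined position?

Grundy values for stack A (subtraction set {2, 4}):
g(0) = mex{} = 0
g(1) = mex{} = 0
g(2) = mex{0} = 1
g(3) = mex{0} = 1
g(4) = mex{0,1} = 2
g(5) = mex{0,1} = 2
g(6) = mex{1,2} = 0
g(7) = mex{1,2} = 0
g(8) = mex{0,2} = 1
So g(8) = 1.
Build the Grundy sequence for stack B with g(k) = mex{g(k−s) : s ∈ {2, 3, 5, 7}, s ≤ k}:
k:     0  1  2  3  4  5  6  7  8  9 10 11 12
g(k):  0  0  1  1  2  2  3  3  4  0  0  1  1
So g(12) = 1.
Build the Grundy sequence for stack C with g(k) = mex{g(k−s) : s ∈ {1, 4, 6}, s ≤ k}:
g(0) = mex{} = 0
g(1) = mex{0} = 1
g(2) = mex{1} = 0
g(3) = mex{0} = 1
g(4) = mex{0,1} = 2
g(5) = mex{1,2} = 0
g(6) = mex{0} = 1
g(7) = mex{1} = 0
g(8) = mex{0,2} = 1
So g(8) = 1.
By the Sprague-Grundy theorem, the Grundy value of a sum of independent games is the XOR of the component values.
Combined value = 1 ⊕ 1 ⊕ 1 = 1.

1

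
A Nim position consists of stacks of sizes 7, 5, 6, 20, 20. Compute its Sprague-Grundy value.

4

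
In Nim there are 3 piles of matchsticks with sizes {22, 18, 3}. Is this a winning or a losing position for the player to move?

Winning position

Compute the nim-sum pairwise:
22 ⊕ 18 = 4
4 ⊕ 3 = 7
The nim-sum is 7 ≠ 0, so this is an N-position: the player to move can win.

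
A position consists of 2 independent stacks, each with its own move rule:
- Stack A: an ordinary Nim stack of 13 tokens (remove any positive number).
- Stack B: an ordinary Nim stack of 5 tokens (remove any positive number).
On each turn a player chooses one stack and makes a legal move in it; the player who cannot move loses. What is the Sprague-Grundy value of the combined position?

Stack A is a plain Nim stack of size 13, so its Grundy value is 13.
Stack B is a plain Nim stack of size 5, so its Grundy value is 5.
By the Sprague-Grundy theorem, the Grundy value of a sum of independent games is the XOR of the component values.
Combined value = 13 ⊕ 5 = 8.

8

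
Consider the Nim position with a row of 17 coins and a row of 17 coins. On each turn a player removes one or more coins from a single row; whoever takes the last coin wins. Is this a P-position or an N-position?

Compute the nim-sum pairwise:
17 XOR 17 = 0
The nim-sum is 0, so this is a P-position: the player to move is in a losing position under optimal play.

P-position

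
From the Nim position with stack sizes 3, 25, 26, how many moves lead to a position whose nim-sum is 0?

Compute the nim-sum pairwise:
3 ^ 25 = 26
26 ^ 26 = 0
The nim-sum is already 0, so every move leaves a nonzero nim-sum — there are no winning moves.

0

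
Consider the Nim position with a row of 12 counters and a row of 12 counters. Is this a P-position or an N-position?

Nim-sum: 12 ⊕ 12 = 0.
The nim-sum is 0, so this is a P-position: the player to move is in a losing position under optimal play.

P-position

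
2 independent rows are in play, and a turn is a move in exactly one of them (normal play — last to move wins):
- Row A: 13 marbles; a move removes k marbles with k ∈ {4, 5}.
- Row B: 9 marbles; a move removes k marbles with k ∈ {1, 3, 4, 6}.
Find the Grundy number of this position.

1

Grundy values for row A (subtraction set {4, 5}):
g(0) = mex{} = 0
g(1) = mex{} = 0
g(2) = mex{} = 0
g(3) = mex{} = 0
g(4) = mex{0} = 1
g(5) = mex{0} = 1
g(6) = mex{0} = 1
g(7) = mex{0} = 1
g(8) = mex{0,1} = 2
g(9) = mex{1} = 0
g(10) = mex{1} = 0
g(11) = mex{1} = 0
g(12) = mex{1,2} = 0
g(13) = mex{0,2} = 1
So g(13) = 1.
For row B, compute g(0), g(1), … with moves {1, 3, 4, 6}:
g(0) = mex{} = 0
g(1) = mex{0} = 1
g(2) = mex{1} = 0
g(3) = mex{0} = 1
g(4) = mex{0,1} = 2
g(5) = mex{0,1,2} = 3
g(6) = mex{0,1,3} = 2
g(7) = mex{1,2} = 0
g(8) = mex{0,2,3} = 1
g(9) = mex{1,2,3} = 0
So g(9) = 0.
By the Sprague-Grundy theorem, the Grundy value of a sum of independent games is the XOR of the component values.
Combined value = 1 ⊕ 0 = 1.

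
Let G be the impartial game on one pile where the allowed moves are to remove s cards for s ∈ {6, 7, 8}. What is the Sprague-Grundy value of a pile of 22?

1

Build the Grundy sequence with g(k) = mex{g(k−s) : s ∈ {6, 7, 8}, s ≤ k}:
k:     0  1  2  3  4  5  6  7  8  9 10 11 12 13 14 15 16 17 18 19 20 21 22
g(k):  0  0  0  0  0  0  1  1  1  1  1  1  2  2  0  0  0  0  0  0  1  1  1
So g(22) = 1.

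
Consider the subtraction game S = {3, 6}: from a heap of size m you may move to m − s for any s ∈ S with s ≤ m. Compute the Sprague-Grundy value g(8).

2

Grundy values for subtraction set {3, 6}:
k:     0  1  2  3  4  5  6  7  8
g(k):  0  0  0  1  1  1  2  2  2
So g(8) = 2.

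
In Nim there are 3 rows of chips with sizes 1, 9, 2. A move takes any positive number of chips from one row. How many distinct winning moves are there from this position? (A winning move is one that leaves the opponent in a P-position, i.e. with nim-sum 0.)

1

Compute the nim-sum pairwise:
1 ⊕ 9 = 8
8 ⊕ 2 = 10
The overall nim-sum is X = 10. A row of size p has a winning move iff p XOR X < p (reduce it to p XOR X).
  1: 1 XOR 10 = 11 ≥ 1 — no move.
  9: 9 XOR 10 = 3 < 9 — winning move (to 3).
  2: 2 XOR 10 = 8 ≥ 2 — no move.
That gives 1 winning move.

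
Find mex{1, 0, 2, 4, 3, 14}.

5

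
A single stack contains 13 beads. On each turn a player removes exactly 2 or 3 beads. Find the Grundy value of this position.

1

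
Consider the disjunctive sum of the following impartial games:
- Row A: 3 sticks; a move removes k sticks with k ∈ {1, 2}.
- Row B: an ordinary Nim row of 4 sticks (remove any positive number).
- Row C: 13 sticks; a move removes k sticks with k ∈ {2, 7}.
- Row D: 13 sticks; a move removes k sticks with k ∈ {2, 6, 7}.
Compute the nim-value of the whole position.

4

For row A, compute g(0), g(1), … with moves {1, 2}:
k:     0  1  2  3
g(k):  0  1  2  0
So g(3) = 0.
Row B is a plain Nim row of size 4, so its Grundy value is 4.
For row C, compute g(0), g(1), … with moves {2, 7}:
k:     0  1  2  3  4  5  6  7  8  9 10 11 12 13
g(k):  0  0  1  1  0  0  1  1  2  0  0  1  1  0
So g(13) = 0.
Grundy values for row D (subtraction set {2, 6, 7}):
g(0) = mex{} = 0
g(1) = mex{} = 0
g(2) = mex{0} = 1
g(3) = mex{0} = 1
g(4) = mex{1} = 0
g(5) = mex{1} = 0
g(6) = mex{0} = 1
g(7) = mex{0} = 1
g(8) = mex{0,1} = 2
g(9) = mex{1} = 0
g(10) = mex{0,1,2} = 3
g(11) = mex{0} = 1
g(12) = mex{0,1,3} = 2
g(13) = mex{1} = 0
So g(13) = 0.
By the Sprague-Grundy theorem, the Grundy value of a sum of independent games is the XOR of the component values.
Combined value = 0 ⊕ 4 ⊕ 0 ⊕ 0 = 4.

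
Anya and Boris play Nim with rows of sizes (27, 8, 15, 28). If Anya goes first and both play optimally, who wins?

Boris wins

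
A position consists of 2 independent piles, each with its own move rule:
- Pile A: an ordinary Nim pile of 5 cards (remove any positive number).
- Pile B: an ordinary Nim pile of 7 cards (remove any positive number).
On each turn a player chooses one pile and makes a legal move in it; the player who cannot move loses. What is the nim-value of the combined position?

Pile A is a plain Nim pile of size 5, so its Grundy value is 5.
Pile B is a plain Nim pile of size 7, so its Grundy value is 7.
By the Sprague-Grundy theorem, the Grundy value of a sum of independent games is the XOR of the component values.
Combined value = 5 XOR 7 = 2.

2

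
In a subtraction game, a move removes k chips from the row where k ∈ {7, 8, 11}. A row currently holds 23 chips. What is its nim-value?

Grundy values for subtraction set {7, 8, 11}:
k:     0  1  2  3  4  5  6  7  8  9 10 11 12 13 14 15 16 17 18 19 20 21 22 23
g(k):  0  0  0  0  0  0  0  1  1  1  1  1  1  1  2  2  2  2  0  0  0  0  0  0
So g(23) = 0.

0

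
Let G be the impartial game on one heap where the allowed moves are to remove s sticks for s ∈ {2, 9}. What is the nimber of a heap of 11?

0

Build the Grundy sequence with g(k) = mex{g(k−s) : s ∈ {2, 9}, s ≤ k}:
k:     0  1  2  3  4  5  6  7  8  9 10 11
g(k):  0  0  1  1  0  0  1  1  0  2  1  0
So g(11) = 0.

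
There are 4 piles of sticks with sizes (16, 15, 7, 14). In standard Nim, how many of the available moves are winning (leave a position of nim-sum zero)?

1

Compute the nim-sum pairwise:
16 ⊕ 15 = 31
31 ⊕ 7 = 24
24 ⊕ 14 = 22
The overall nim-sum is X = 22. A pile of size p has a winning move iff p XOR X < p (reduce it to p XOR X).
  16: 16 XOR 22 = 6 < 16 — winning move (to 6).
  15: 15 XOR 22 = 25 ≥ 15 — no move.
  7: 7 XOR 22 = 17 ≥ 7 — no move.
  14: 14 XOR 22 = 24 ≥ 14 — no move.
That gives 1 winning move.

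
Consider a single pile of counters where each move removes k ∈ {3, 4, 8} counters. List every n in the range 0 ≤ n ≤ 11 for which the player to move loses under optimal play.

0, 1, 2, 7

Compute g(0), g(1), … for moves {3, 4, 8}:
g(0) = mex{} = 0
g(1) = mex{} = 0
g(2) = mex{} = 0
g(3) = mex{0} = 1
g(4) = mex{0} = 1
g(5) = mex{0} = 1
g(6) = mex{0,1} = 2
g(7) = mex{1} = 0
g(8) = mex{0,1} = 2
g(9) = mex{0,1,2} = 3
g(10) = mex{0,2} = 1
g(11) = mex{0,1,2} = 3
The P-positions (g = 0) in 0..11 are 0, 1, 2, 7.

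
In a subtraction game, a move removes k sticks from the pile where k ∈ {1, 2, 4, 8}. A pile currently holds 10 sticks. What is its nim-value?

1

Build the Grundy sequence with g(k) = mex{g(k−s) : s ∈ {1, 2, 4, 8}, s ≤ k}:
g(0) = mex{} = 0
g(1) = mex{0} = 1
g(2) = mex{0,1} = 2
g(3) = mex{1,2} = 0
g(4) = mex{0,2} = 1
g(5) = mex{0,1} = 2
g(6) = mex{1,2} = 0
g(7) = mex{0,2} = 1
g(8) = mex{0,1} = 2
g(9) = mex{1,2} = 0
g(10) = mex{0,2} = 1
So g(10) = 1.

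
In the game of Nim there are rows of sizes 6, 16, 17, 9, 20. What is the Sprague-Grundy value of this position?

26

In binary:
  00110  (6)
  10000  (16)
  10001  (17)
  01001  (9)
  10100  (20)
  -----
  11010  (26)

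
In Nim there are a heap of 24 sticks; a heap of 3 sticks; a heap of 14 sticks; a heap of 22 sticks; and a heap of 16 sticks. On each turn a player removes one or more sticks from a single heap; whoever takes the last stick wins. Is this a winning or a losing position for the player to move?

Winning position

Compute the nim-sum pairwise:
24 ⊕ 3 = 27
27 ⊕ 14 = 21
21 ⊕ 22 = 3
3 ⊕ 16 = 19
The nim-sum is 19 ≠ 0, so this is an N-position: the player to move can win.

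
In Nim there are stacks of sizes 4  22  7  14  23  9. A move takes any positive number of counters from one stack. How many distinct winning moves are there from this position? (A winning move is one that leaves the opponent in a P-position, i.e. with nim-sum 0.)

5

Nim-sum: 4 ⊕ 22 ⊕ 7 ⊕ 14 ⊕ 23 ⊕ 9 = 5.
The overall nim-sum is X = 5. A stack of size p has a winning move iff p XOR X < p (reduce it to p XOR X).
  4: 4 XOR 5 = 1 < 4 — winning move (to 1).
  22: 22 XOR 5 = 19 < 22 — winning move (to 19).
  7: 7 XOR 5 = 2 < 7 — winning move (to 2).
  14: 14 XOR 5 = 11 < 14 — winning move (to 11).
  23: 23 XOR 5 = 18 < 23 — winning move (to 18).
  9: 9 XOR 5 = 12 ≥ 9 — no move.
That gives 5 winning moves.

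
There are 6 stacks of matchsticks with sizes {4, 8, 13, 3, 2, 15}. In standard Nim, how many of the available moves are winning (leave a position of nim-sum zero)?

Compute the nim-sum pairwise:
4 ⊕ 8 = 12
12 ⊕ 13 = 1
1 ⊕ 3 = 2
2 ⊕ 2 = 0
0 ⊕ 15 = 15
The overall nim-sum is X = 15. A stack of size p has a winning move iff p XOR X < p (reduce it to p XOR X).
  4: 4 XOR 15 = 11 ≥ 4 — no move.
  8: 8 XOR 15 = 7 < 8 — winning move (to 7).
  13: 13 XOR 15 = 2 < 13 — winning move (to 2).
  3: 3 XOR 15 = 12 ≥ 3 — no move.
  2: 2 XOR 15 = 13 ≥ 2 — no move.
  15: 15 XOR 15 = 0 < 15 — winning move (to 0).
That gives 3 winning moves.

3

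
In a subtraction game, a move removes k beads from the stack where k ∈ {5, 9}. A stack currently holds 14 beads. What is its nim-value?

0

Grundy values for subtraction set {5, 9}:
g(0) = mex{} = 0
g(1) = mex{} = 0
g(2) = mex{} = 0
g(3) = mex{} = 0
g(4) = mex{} = 0
g(5) = mex{0} = 1
g(6) = mex{0} = 1
g(7) = mex{0} = 1
g(8) = mex{0} = 1
g(9) = mex{0} = 1
g(10) = mex{0,1} = 2
g(11) = mex{0,1} = 2
g(12) = mex{0,1} = 2
g(13) = mex{0,1} = 2
g(14) = mex{1} = 0
So g(14) = 0.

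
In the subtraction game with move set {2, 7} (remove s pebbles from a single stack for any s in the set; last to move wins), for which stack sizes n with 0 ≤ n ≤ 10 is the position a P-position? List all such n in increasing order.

0, 1, 4, 5, 9, 10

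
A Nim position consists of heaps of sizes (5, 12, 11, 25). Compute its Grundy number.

Bitwise XOR of the heap sizes:
  00101  (5)
  01100  (12)
  01011  (11)
  11001  (25)
  -----
  11011  (27)

27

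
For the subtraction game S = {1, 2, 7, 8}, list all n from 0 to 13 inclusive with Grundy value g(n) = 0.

0, 3, 6, 9, 12

Build the Grundy sequence with g(k) = mex{g(k−s) : s ∈ {1, 2, 7, 8}, s ≤ k}:
g(0) = mex{} = 0
g(1) = mex{0} = 1
g(2) = mex{0,1} = 2
g(3) = mex{1,2} = 0
g(4) = mex{0,2} = 1
g(5) = mex{0,1} = 2
g(6) = mex{1,2} = 0
g(7) = mex{0,2} = 1
g(8) = mex{0,1} = 2
g(9) = mex{1,2} = 0
g(10) = mex{0,2} = 1
g(11) = mex{0,1} = 2
g(12) = mex{1,2} = 0
g(13) = mex{0,2} = 1
The P-positions (g = 0) in 0..13 are 0, 3, 6, 9, 12.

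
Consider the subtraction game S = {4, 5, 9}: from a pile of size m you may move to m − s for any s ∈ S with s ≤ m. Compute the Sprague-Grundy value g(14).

Grundy values for subtraction set {4, 5, 9}:
k:     0  1  2  3  4  5  6  7  8  9 10 11 12 13 14
g(k):  0  0  0  0  1  1  1  1  2  2  2  2  3  0  0
So g(14) = 0.

0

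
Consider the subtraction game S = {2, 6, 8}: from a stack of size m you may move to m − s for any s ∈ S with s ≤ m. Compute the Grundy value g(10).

3

Grundy values for subtraction set {2, 6, 8}:
k:     0  1  2  3  4  5  6  7  8  9 10
g(k):  0  0  1  1  0  0  1  1  2  2  3
So g(10) = 3.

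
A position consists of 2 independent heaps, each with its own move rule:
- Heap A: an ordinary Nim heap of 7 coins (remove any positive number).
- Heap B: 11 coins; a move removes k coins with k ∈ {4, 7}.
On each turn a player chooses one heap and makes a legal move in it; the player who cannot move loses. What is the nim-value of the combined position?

7

Heap A is a plain Nim heap of size 7, so its Grundy value is 7.
For heap B, compute g(0), g(1), … with moves {4, 7}:
g(0) = mex{} = 0
g(1) = mex{} = 0
g(2) = mex{} = 0
g(3) = mex{} = 0
g(4) = mex{0} = 1
g(5) = mex{0} = 1
g(6) = mex{0} = 1
g(7) = mex{0} = 1
g(8) = mex{0,1} = 2
g(9) = mex{0,1} = 2
g(10) = mex{0,1} = 2
g(11) = mex{1} = 0
So g(11) = 0.
By the Sprague-Grundy theorem, the Grundy value of a sum of independent games is the XOR of the component values.
Combined value = 7 ⊕ 0 = 7.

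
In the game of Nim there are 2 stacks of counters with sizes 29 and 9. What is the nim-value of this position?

20

Nim-sum: 29 ^ 9 = 20.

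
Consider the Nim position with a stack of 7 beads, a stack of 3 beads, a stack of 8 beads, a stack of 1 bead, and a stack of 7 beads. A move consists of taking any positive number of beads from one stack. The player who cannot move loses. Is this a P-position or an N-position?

Write each in binary and XOR column by column:
  0111  (7)
  0011  (3)
  1000  (8)
  0001  (1)
  0111  (7)
  ----
  1010  (10)
The nim-sum is 10 ≠ 0, so this is an N-position: the player to move can win.

N-position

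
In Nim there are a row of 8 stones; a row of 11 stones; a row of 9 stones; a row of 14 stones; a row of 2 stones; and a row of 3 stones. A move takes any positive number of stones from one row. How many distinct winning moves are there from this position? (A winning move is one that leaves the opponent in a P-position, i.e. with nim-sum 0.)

1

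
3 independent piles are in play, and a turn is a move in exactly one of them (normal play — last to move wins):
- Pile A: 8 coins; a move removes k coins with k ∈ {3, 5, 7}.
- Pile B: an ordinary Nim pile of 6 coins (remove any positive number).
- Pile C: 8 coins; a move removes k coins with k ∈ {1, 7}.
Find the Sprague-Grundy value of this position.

Build the Grundy sequence for pile A with g(k) = mex{g(k−s) : s ∈ {3, 5, 7}, s ≤ k}:
k:     0  1  2  3  4  5  6  7  8
g(k):  0  0  0  1  1  1  2  2  2
So g(8) = 2.
Pile B is a plain Nim pile of size 6, so its Grundy value is 6.
Build the Grundy sequence for pile C with g(k) = mex{g(k−s) : s ∈ {1, 7}, s ≤ k}:
g(0) = mex{} = 0
g(1) = mex{0} = 1
g(2) = mex{1} = 0
g(3) = mex{0} = 1
g(4) = mex{1} = 0
g(5) = mex{0} = 1
g(6) = mex{1} = 0
g(7) = mex{0} = 1
g(8) = mex{1} = 0
So g(8) = 0.
The value of a disjunctive sum is the nim-sum of the parts.
Combined value = 2 XOR 6 XOR 0 = 4.

4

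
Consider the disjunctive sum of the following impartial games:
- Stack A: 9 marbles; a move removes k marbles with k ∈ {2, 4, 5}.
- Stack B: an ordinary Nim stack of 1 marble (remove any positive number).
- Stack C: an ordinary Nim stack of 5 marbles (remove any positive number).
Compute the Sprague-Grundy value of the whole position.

5

Grundy values for stack A (subtraction set {2, 4, 5}):
g(0) = mex{} = 0
g(1) = mex{} = 0
g(2) = mex{0} = 1
g(3) = mex{0} = 1
g(4) = mex{0,1} = 2
g(5) = mex{0,1} = 2
g(6) = mex{0,1,2} = 3
g(7) = mex{1,2} = 0
g(8) = mex{1,2,3} = 0
g(9) = mex{0,2} = 1
So g(9) = 1.
Stack B is a plain Nim stack of size 1, so its Grundy value is 1.
Stack C is a plain Nim stack of size 5, so its Grundy value is 5.
The value of a disjunctive sum is the nim-sum of the parts.
Combined value = 1 XOR 1 XOR 5 = 5.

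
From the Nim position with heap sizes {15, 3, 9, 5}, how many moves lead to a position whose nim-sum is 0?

In binary:
  1111  (15)
  0011  (3)
  1001  (9)
  0101  (5)
  ----
  0000  (0)
The nim-sum is already 0, so every move leaves a nonzero nim-sum — there are no winning moves.

0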